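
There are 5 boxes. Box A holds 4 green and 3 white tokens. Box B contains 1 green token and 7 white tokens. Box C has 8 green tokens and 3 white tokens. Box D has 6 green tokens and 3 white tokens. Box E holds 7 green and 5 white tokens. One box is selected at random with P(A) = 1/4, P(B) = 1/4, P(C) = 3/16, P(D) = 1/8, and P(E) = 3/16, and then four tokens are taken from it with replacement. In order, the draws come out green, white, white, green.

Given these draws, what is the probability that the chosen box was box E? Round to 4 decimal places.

The likelihood of the observed sequence under each hypothesis: P(data | box A) = (4/7)(3/7)(3/7)(4/7) = 0.059975; P(data | box B) = (1/8)(7/8)(7/8)(1/8) = 0.011963; P(data | box C) = (8/11)(3/11)(3/11)(8/11) = 0.039342; P(data | box D) = (6/9)(3/9)(3/9)(6/9) = 0.049383; P(data | box E) = (7/12)(5/12)(5/12)(7/12) = 0.059076.
The prior-weighted likelihoods are 1/4 · 0.059975 = 0.014994, 1/4 · 0.011963 = 0.0029907, 3/16 · 0.039342 = 0.0073765, 1/8 · 0.049383 = 0.0061728, 3/16 · 0.059076 = 0.011077; these sum to 0.042611.
By Bayes' rule, P(box E | data) = (0.011077) / (0.042611) = 0.25995.

0.2600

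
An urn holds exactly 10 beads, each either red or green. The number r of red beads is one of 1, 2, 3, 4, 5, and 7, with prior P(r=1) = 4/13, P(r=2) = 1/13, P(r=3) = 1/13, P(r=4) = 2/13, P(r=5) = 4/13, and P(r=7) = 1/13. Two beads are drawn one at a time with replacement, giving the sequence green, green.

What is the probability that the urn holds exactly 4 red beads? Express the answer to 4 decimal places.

0.1165

Compute the likelihood of the observed sequence for each case: P(data | r = 1) = (9/10)(9/10) = 0.81; P(data | r = 2) = (8/10)(8/10) = 0.64; P(data | r = 3) = (7/10)(7/10) = 0.49; P(data | r = 4) = (6/10)(6/10) = 0.36; P(data | r = 5) = (5/10)(5/10) = 0.25; P(data | r = 7) = (3/10)(3/10) = 0.09.
Weighting by the prior gives 4/13 · 0.81 = 0.24923, 1/13 · 0.64 = 0.049231, 1/13 · 0.49 = 0.037692, 2/13 · 0.36 = 0.055385, 4/13 · 0.25 = 0.076923, 1/13 · 0.09 = 0.0069231; summing to 0.47538.
Hence P(r = 4 | data) = (0.055385) / (0.47538) = 0.1165.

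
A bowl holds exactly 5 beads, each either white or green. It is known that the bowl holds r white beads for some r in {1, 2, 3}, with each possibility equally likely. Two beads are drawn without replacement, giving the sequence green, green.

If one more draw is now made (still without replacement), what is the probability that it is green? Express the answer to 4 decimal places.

The likelihood of the observed sequence under each hypothesis: P(data | r = 1) = (4/5)(3/4) = 3/5; P(data | r = 2) = (3/5)(2/4) = 3/10; P(data | r = 3) = (2/5)(1/4) = 1/10.
Weighting by the prior gives 1/3 · 3/5 = 1/5, 1/3 · 3/10 = 1/10, 1/3 · 1/10 = 1/30; these sum to 1/3.
The posterior is then P(r = 1 | data) = 3/5, P(r = 2 | data) = 3/10, P(r = 3 | data) = 1/10.
Averaging over the posterior, P(green next | data) = (2/3)(3/5) + (1/3)(3/10) + (0)(1/10) = 1/2.

0.5000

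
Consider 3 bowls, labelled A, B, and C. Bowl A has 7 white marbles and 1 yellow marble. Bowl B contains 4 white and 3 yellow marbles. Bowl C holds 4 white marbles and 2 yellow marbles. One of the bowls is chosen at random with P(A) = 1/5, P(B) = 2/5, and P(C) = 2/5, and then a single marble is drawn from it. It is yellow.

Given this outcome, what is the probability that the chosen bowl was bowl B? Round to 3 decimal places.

0.520

For each hypothesis, P(data | H) works out to: P(data | bowl A) = (1/8) = 1/8; P(data | bowl B) = (3/7) = 3/7; P(data | bowl C) = (2/6) = 1/3.
The prior-weighted likelihoods are 1/5 · 1/8 = 1/40, 2/5 · 3/7 = 6/35, 2/5 · 1/3 = 2/15; these sum to 277/840.
Therefore the posterior P(bowl B | data) = (6/35) / (277/840) = 144/277.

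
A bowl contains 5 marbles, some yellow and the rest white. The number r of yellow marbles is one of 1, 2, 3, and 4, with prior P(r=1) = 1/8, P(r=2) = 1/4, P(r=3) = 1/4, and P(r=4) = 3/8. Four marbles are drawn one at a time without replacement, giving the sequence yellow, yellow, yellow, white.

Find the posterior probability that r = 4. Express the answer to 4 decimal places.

The likelihood of the observed sequence under each hypothesis: P(data | r = 1) = (1/5)(0/4) = 0; P(data | r = 2) = (2/5)(1/4)(0/3) = 0; P(data | r = 3) = (3/5)(2/4)(1/3)(2/2) = 1/10; P(data | r = 4) = (4/5)(3/4)(2/3)(1/2) = 1/5.
Weighting by the prior gives 1/8 · 0 = 0, 1/4 · 0 = 0, 1/4 · 1/10 = 1/40, 3/8 · 1/5 = 3/40; with total 1/10.
Therefore the posterior P(r = 4 | data) = (3/40) / (1/10) = 3/4.

0.7500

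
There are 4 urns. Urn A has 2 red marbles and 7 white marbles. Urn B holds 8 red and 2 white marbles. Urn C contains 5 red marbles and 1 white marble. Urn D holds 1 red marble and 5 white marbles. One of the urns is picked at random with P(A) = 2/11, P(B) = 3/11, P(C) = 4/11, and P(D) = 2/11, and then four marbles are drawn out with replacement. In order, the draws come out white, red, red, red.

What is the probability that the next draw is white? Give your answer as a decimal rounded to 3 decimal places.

Compute the likelihood of the observed sequence for each case: P(data | urn A) = (7/9)(2/9)(2/9)(2/9) = 0.0085353; P(data | urn B) = (2/10)(8/10)(8/10)(8/10) = 0.1024; P(data | urn C) = (1/6)(5/6)(5/6)(5/6) = 0.096451; P(data | urn D) = (5/6)(1/6)(1/6)(1/6) = 0.003858.
Weighting by the prior gives 2/11 · 0.0085353 = 0.0015519, 3/11 · 0.1024 = 0.027927, 4/11 · 0.096451 = 0.035073, 2/11 · 0.003858 = 0.00070146; summing to 0.065254.
The posterior is then P(urn A | data) = 0.023782, P(urn B | data) = 0.42798, P(urn C | data) = 0.53749, P(urn D | data) = 0.01075.
So P(white next | data) = Σ P(white next | H) P(H | data) = (7/9)(0.023782) + (1/5)(0.42798) + (1/6)(0.53749) + (5/6)(0.01075) = 0.20263.

0.203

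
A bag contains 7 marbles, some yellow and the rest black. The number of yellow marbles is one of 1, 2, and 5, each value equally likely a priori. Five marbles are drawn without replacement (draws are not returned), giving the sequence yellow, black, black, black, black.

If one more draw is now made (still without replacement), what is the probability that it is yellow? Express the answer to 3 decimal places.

0.200

The likelihood of the observed sequence under each hypothesis: P(data | r = 1) = (1/7)(6/6)(5/5)(4/4)(3/3) = 1/7; P(data | r = 2) = (2/7)(5/6)(4/5)(3/4)(2/3) = 2/21; P(data | r = 5) = (5/7)(2/6)(1/5)(0/4) = 0.
The prior-weighted likelihoods are 1/3 · 1/7 = 1/21, 1/3 · 2/21 = 2/63, 1/3 · 0 = 0; with total 5/63.
Dividing through by the total gives posterior P(r = 1 | data) = 3/5, P(r = 2 | data) = 2/5, P(r = 5 | data) = 0.
So P(yellow next | data) = Σ P(yellow next | H) P(H | data) = (0)(3/5) + (1/2)(2/5) = 1/5.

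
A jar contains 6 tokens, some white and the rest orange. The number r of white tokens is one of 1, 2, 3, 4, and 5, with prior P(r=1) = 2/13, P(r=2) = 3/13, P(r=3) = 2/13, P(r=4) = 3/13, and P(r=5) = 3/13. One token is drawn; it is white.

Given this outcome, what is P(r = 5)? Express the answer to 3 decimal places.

The likelihood of this draw under each hypothesis: P(data | r = 1) = (1/6) = 1/6; P(data | r = 2) = (2/6) = 1/3; P(data | r = 3) = (3/6) = 1/2; P(data | r = 4) = (4/6) = 2/3; P(data | r = 5) = (5/6) = 5/6.
The prior-weighted likelihoods are 2/13 · 1/6 = 1/39, 3/13 · 1/3 = 1/13, 2/13 · 1/2 = 1/13, 3/13 · 2/3 = 2/13, 3/13 · 5/6 = 5/26; summing to 41/78.
Hence P(r = 5 | data) = (5/26) / (41/78) = 15/41.

0.366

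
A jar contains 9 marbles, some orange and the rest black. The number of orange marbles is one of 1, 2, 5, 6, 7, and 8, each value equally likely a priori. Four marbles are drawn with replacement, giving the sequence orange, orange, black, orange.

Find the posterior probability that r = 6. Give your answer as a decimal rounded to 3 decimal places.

0.269

The likelihood of the observed sequence under each hypothesis: P(data | r = 1) = (1/9)(1/9)(8/9)(1/9) = 0.0012193; P(data | r = 2) = (2/9)(2/9)(7/9)(2/9) = 0.0085353; P(data | r = 5) = (5/9)(5/9)(4/9)(5/9) = 0.076208; P(data | r = 6) = (6/9)(6/9)(3/9)(6/9) = 0.098765; P(data | r = 7) = (7/9)(7/9)(2/9)(7/9) = 0.10456; P(data | r = 8) = (8/9)(8/9)(1/9)(8/9) = 0.078037.
Multiplying each by its prior: 1/6 · 0.0012193 = 0.00020322, 1/6 · 0.0085353 = 0.0014225, 1/6 · 0.076208 = 0.012701, 1/6 · 0.098765 = 0.016461, 1/6 · 0.10456 = 0.017426, 1/6 · 0.078037 = 0.013006; with total 0.06122.
So P(r = 6 | data) = (0.016461) / (0.06122) = 0.26888.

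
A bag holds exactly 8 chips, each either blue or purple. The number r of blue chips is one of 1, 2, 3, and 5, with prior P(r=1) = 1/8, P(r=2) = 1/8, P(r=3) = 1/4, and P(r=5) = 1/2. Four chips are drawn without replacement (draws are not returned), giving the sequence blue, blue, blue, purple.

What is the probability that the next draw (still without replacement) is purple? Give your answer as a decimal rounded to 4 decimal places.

Under each hypothesis, the probability of the observed sequence is: P(data | r = 1) = (1/8)(0/7) = 0; P(data | r = 2) = (2/8)(1/7)(0/6) = 0; P(data | r = 3) = (3/8)(2/7)(1/6)(5/5) = 1/56; P(data | r = 5) = (5/8)(4/7)(3/6)(3/5) = 3/28.
Multiplying each by its prior: 1/8 · 0 = 0, 1/8 · 0 = 0, 1/4 · 1/56 = 1/224, 1/2 · 3/28 = 3/56; with total 13/224.
Normalising, the posterior is P(r = 1 | data) = 0, P(r = 2 | data) = 0, P(r = 3 | data) = 1/13, P(r = 5 | data) = 12/13.
So P(purple next | data) = Σ P(purple next | H) P(H | data) = (1)(1/13) + (1/2)(12/13) = 7/13.

0.5385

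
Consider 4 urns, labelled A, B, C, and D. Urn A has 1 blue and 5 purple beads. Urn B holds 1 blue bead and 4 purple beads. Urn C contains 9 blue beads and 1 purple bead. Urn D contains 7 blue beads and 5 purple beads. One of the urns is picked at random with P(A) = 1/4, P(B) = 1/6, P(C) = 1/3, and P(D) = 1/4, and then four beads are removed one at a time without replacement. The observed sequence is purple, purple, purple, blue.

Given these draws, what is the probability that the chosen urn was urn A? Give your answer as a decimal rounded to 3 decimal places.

The likelihood of the observed sequence under each hypothesis: P(data | urn A) = (5/6)(4/5)(3/4)(1/3) = 1/6; P(data | urn B) = (4/5)(3/4)(2/3)(1/2) = 1/5; P(data | urn C) = (1/10)(0/9) = 0; P(data | urn D) = (5/12)(4/11)(3/10)(7/9) = 7/198.
Multiplying each by its prior: 1/4 · 1/6 = 1/24, 1/6 · 1/5 = 1/30, 1/3 · 0 = 0, 1/4 · 7/198 = 7/792; summing to 83/990.
So P(urn A | data) = (1/24) / (83/990) = 165/332.

0.497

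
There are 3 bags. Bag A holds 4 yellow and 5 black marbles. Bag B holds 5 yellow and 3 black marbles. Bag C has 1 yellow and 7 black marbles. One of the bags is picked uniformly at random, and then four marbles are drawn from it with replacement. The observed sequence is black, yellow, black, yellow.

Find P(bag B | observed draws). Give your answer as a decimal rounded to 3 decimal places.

0.430

Under each hypothesis, the probability of the observed sequence is: P(data | bag A) = (5/9)(4/9)(5/9)(4/9) = 0.060966; P(data | bag B) = (3/8)(5/8)(3/8)(5/8) = 0.054932; P(data | bag C) = (7/8)(1/8)(7/8)(1/8) = 0.011963.
Multiplying each by its prior: 1/3 · 0.060966 = 0.020322, 1/3 · 0.054932 = 0.018311, 1/3 · 0.011963 = 0.0039876; these sum to 0.04262.
Therefore the posterior P(bag B | data) = (0.018311) / (0.04262) = 0.42962.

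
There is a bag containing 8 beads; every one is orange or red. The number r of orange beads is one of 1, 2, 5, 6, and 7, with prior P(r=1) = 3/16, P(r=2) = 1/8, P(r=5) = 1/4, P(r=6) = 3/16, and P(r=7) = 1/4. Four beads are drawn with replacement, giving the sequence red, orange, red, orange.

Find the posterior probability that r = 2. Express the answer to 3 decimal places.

0.147

Compute the likelihood of the observed sequence for each case: P(data | r = 1) = (7/8)(1/8)(7/8)(1/8) = 0.011963; P(data | r = 2) = (6/8)(2/8)(6/8)(2/8) = 0.035156; P(data | r = 5) = (3/8)(5/8)(3/8)(5/8) = 0.054932; P(data | r = 6) = (2/8)(6/8)(2/8)(6/8) = 0.035156; P(data | r = 7) = (1/8)(7/8)(1/8)(7/8) = 0.011963.
Multiplying each by its prior: 3/16 · 0.011963 = 0.002243, 1/8 · 0.035156 = 0.0043945, 1/4 · 0.054932 = 0.013733, 3/16 · 0.035156 = 0.0065918, 1/4 · 0.011963 = 0.0029907; summing to 0.029953.
By Bayes' rule, P(r = 2 | data) = (0.0043945) / (0.029953) = 0.14671.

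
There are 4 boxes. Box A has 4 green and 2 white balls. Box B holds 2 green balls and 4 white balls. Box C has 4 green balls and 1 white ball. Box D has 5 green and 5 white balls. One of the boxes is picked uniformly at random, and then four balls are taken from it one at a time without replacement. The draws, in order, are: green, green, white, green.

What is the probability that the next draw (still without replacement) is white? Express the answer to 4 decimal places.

For each hypothesis, P(data | H) works out to: P(data | box A) = (4/6)(3/5)(2/4)(2/3) = 2/15; P(data | box B) = (2/6)(1/5)(4/4)(0/3) = 0; P(data | box C) = (4/5)(3/4)(1/3)(2/2) = 1/5; P(data | box D) = (5/10)(4/9)(5/8)(3/7) = 5/84.
Multiplying each by its prior: 1/4 · 2/15 = 1/30, 1/4 · 0 = 0, 1/4 · 1/5 = 1/20, 1/4 · 5/84 = 5/336; these sum to 11/112.
The posterior is then P(box A | data) = 56/165, P(box B | data) = 0, P(box C | data) = 28/55, P(box D | data) = 5/33.
So P(white next | data) = Σ P(white next | H) P(H | data) = (1/2)(56/165) + (0)(28/55) + (2/3)(5/33) = 134/495.

0.2707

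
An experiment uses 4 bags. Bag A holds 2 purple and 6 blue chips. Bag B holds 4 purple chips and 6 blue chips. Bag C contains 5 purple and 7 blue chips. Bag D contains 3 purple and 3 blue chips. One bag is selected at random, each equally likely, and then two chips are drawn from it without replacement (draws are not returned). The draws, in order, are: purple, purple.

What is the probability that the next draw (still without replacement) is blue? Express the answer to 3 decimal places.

0.753

Compute the likelihood of the observed sequence for each case: P(data | bag A) = (2/8)(1/7) = 0.035714; P(data | bag B) = (4/10)(3/9) = 0.13333; P(data | bag C) = (5/12)(4/11) = 0.15152; P(data | bag D) = (3/6)(2/5) = 0.2.
Multiplying each by its prior: 1/4 · 0.035714 = 0.0089286, 1/4 · 0.13333 = 0.033333, 1/4 · 0.15152 = 0.037879, 1/4 · 0.2 = 0.05; these sum to 0.13014.
The posterior is then P(bag A | data) = 0.068607, P(bag B | data) = 0.25613, P(bag C | data) = 0.29106, P(bag D | data) = 0.3842.
The predictive probability is P(blue next | data) = (1)(0.068607) + (3/4)(0.25613) + (7/10)(0.29106) + (3/4)(0.3842) = 0.7526.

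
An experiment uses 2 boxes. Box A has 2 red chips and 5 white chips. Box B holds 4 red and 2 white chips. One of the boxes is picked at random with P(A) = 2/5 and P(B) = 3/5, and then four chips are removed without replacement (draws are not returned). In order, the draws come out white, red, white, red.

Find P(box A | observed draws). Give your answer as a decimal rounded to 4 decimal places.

The likelihood of the observed sequence under each hypothesis: P(data | box A) = (5/7)(2/6)(4/5)(1/4) = 1/21; P(data | box B) = (2/6)(4/5)(1/4)(3/3) = 1/15.
The prior-weighted likelihoods are 2/5 · 1/21 = 2/105, 3/5 · 1/15 = 1/25; with total 31/525.
By Bayes' rule, P(box A | data) = (2/105) / (31/525) = 10/31.

0.3226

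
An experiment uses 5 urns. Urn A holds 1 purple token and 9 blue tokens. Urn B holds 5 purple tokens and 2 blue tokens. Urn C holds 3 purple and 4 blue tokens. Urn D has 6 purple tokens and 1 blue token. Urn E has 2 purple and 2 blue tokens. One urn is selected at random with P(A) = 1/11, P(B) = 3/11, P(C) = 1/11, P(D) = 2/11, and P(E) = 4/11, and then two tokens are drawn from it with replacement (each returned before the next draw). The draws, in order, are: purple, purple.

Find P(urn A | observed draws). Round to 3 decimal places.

0.002

Under each hypothesis, the probability of the observed sequence is: P(data | urn A) = (1/10)(1/10) = 0.01; P(data | urn B) = (5/7)(5/7) = 0.5102; P(data | urn C) = (3/7)(3/7) = 0.18367; P(data | urn D) = (6/7)(6/7) = 0.73469; P(data | urn E) = (2/4)(2/4) = 0.25.
The prior-weighted likelihoods are 1/11 · 0.01 = 0.00090909, 3/11 · 0.5102 = 0.13915, 1/11 · 0.18367 = 0.016698, 2/11 · 0.73469 = 0.13358, 4/11 · 0.25 = 0.090909; these sum to 0.38124.
Therefore the posterior P(urn A | data) = (0.00090909) / (0.38124) = 0.0023845.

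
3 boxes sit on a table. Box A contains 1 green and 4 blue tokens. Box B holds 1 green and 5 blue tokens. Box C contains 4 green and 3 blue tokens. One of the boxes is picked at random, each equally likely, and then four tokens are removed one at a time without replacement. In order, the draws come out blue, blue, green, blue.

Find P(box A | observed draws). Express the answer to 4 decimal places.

Under each hypothesis, the probability of the observed sequence is: P(data | box A) = (4/5)(3/4)(1/3)(2/2) = 1/5; P(data | box B) = (5/6)(4/5)(1/4)(3/3) = 1/6; P(data | box C) = (3/7)(2/6)(4/5)(1/4) = 1/35.
The prior-weighted likelihoods are 1/3 · 1/5 = 1/15, 1/3 · 1/6 = 1/18, 1/3 · 1/35 = 1/105; with total 83/630.
Therefore the posterior P(box A | data) = (1/15) / (83/630) = 42/83.

0.5060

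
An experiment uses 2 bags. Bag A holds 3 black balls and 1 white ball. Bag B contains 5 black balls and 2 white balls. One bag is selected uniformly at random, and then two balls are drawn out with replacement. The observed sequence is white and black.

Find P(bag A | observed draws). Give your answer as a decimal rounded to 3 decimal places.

0.479

The likelihood of the observed sequence under each hypothesis: P(data | bag A) = (1/4)(3/4) = 0.1875; P(data | bag B) = (2/7)(5/7) = 0.20408.
Weighting by the prior gives 1/2 · 0.1875 = 0.09375, 1/2 · 0.20408 = 0.10204; with total 0.19579.
Hence P(bag A | data) = (0.09375) / (0.19579) = 0.47883.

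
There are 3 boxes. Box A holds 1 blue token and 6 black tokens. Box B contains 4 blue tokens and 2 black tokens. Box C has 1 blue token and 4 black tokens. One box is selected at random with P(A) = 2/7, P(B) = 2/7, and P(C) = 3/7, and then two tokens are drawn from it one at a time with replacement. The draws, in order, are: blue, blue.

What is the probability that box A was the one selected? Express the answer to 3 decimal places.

Under each hypothesis, the probability of the observed sequence is: P(data | box A) = (1/7)(1/7) = 0.020408; P(data | box B) = (4/6)(4/6) = 0.44444; P(data | box C) = (1/5)(1/5) = 0.04.
Weighting by the prior gives 2/7 · 0.020408 = 0.0058309, 2/7 · 0.44444 = 0.12698, 3/7 · 0.04 = 0.017143; summing to 0.14996.
So P(box A | data) = (0.0058309) / (0.14996) = 0.038884.

0.039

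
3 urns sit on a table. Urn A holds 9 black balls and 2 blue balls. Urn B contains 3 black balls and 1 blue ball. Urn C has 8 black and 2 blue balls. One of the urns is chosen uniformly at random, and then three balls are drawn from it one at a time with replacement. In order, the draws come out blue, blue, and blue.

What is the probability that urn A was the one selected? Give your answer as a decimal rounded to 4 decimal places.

0.2028

Under each hypothesis, the probability of the observed sequence is: P(data | urn A) = (2/11)(2/11)(2/11) = 0.0060105; P(data | urn B) = (1/4)(1/4)(1/4) = 0.015625; P(data | urn C) = (2/10)(2/10)(2/10) = 0.008.
The prior-weighted likelihoods are 1/3 · 0.0060105 = 0.0020035, 1/3 · 0.015625 = 0.0052083, 1/3 · 0.008 = 0.0026667; summing to 0.0098785.
So P(urn A | data) = (0.0020035) / (0.0098785) = 0.20281.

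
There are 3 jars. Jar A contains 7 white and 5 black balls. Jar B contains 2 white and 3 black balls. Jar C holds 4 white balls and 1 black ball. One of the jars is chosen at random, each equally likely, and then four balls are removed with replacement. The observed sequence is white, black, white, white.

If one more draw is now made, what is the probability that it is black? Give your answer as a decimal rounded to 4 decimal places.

0.3489

Compute the likelihood of the observed sequence for each case: P(data | jar A) = (7/12)(5/12)(7/12)(7/12) = 0.082706; P(data | jar B) = (2/5)(3/5)(2/5)(2/5) = 0.0384; P(data | jar C) = (4/5)(1/5)(4/5)(4/5) = 0.1024.
Multiplying each by its prior: 1/3 · 0.082706 = 0.027569, 1/3 · 0.0384 = 0.0128, 1/3 · 0.1024 = 0.034133; summing to 0.074502.
Dividing through by the total gives posterior P(jar A | data) = 0.37004, P(jar B | data) = 0.17181, P(jar C | data) = 0.45815.
Averaging over the posterior, P(black next | data) = (5/12)(0.37004) + (3/5)(0.17181) + (1/5)(0.45815) = 0.3489.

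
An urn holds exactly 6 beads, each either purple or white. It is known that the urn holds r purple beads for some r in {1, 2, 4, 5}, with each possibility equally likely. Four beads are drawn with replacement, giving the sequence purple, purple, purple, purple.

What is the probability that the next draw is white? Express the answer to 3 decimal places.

The likelihood of the observed sequence under each hypothesis: P(data | r = 1) = (1/6)(1/6)(1/6)(1/6) = 0.0007716; P(data | r = 2) = (2/6)(2/6)(2/6)(2/6) = 0.012346; P(data | r = 4) = (4/6)(4/6)(4/6)(4/6) = 0.19753; P(data | r = 5) = (5/6)(5/6)(5/6)(5/6) = 0.48225.
The prior-weighted likelihoods are 1/4 · 0.0007716 = 0.0001929, 1/4 · 0.012346 = 0.0030864, 1/4 · 0.19753 = 0.049383, 1/4 · 0.48225 = 0.12056; summing to 0.17323.
Normalising, the posterior is P(r = 1 | data) = 0.0011136, P(r = 2 | data) = 0.017817, P(r = 4 | data) = 0.28508, P(r = 5 | data) = 0.69599.
The predictive probability is P(white next | data) = (5/6)(0.0011136) + (2/3)(0.017817) + (1/3)(0.28508) + (1/6)(0.69599) = 0.22383.

0.224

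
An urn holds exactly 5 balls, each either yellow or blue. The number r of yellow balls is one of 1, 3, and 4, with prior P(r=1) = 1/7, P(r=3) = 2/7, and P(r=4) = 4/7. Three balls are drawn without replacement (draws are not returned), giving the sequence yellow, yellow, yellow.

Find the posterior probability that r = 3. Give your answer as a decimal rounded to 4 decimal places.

For each hypothesis, P(data | H) works out to: P(data | r = 1) = (1/5)(0/4) = 0; P(data | r = 3) = (3/5)(2/4)(1/3) = 1/10; P(data | r = 4) = (4/5)(3/4)(2/3) = 2/5.
Multiplying each by its prior: 1/7 · 0 = 0, 2/7 · 1/10 = 1/35, 4/7 · 2/5 = 8/35; summing to 9/35.
By Bayes' rule, P(r = 3 | data) = (1/35) / (9/35) = 1/9.

0.1111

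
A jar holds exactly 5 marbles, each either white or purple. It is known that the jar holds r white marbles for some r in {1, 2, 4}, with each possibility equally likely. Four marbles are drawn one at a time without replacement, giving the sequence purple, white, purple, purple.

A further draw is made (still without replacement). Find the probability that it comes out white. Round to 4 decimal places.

Compute the likelihood of the observed sequence for each case: P(data | r = 1) = (4/5)(1/4)(3/3)(2/2) = 1/5; P(data | r = 2) = (3/5)(2/4)(2/3)(1/2) = 1/10; P(data | r = 4) = (1/5)(4/4)(0/3) = 0.
Multiplying each by its prior: 1/3 · 1/5 = 1/15, 1/3 · 1/10 = 1/30, 1/3 · 0 = 0; these sum to 1/10.
Normalising, the posterior is P(r = 1 | data) = 2/3, P(r = 2 | data) = 1/3, P(r = 4 | data) = 0.
So P(white next | data) = Σ P(white next | H) P(H | data) = (0)(2/3) + (1)(1/3) = 1/3.

0.3333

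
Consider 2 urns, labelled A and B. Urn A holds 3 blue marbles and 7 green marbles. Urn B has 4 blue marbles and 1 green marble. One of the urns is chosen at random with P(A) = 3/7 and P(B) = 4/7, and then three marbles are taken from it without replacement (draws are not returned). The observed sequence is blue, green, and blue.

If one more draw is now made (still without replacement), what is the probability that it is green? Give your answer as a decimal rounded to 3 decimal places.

Under each hypothesis, the probability of the observed sequence is: P(data | urn A) = (3/10)(7/9)(2/8) = 7/120; P(data | urn B) = (4/5)(1/4)(3/3) = 1/5.
Weighting by the prior gives 3/7 · 7/120 = 1/40, 4/7 · 1/5 = 4/35; summing to 39/280.
Normalising, the posterior is P(urn A | data) = 7/39, P(urn B | data) = 32/39.
Averaging over the posterior, P(green next | data) = (6/7)(7/39) + (0)(32/39) = 2/13.

0.154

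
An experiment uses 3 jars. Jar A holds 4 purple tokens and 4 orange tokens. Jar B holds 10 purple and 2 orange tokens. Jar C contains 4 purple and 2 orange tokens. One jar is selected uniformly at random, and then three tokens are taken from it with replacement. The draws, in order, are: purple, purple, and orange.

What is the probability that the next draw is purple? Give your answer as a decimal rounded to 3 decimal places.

The likelihood of the observed sequence under each hypothesis: P(data | jar A) = (4/8)(4/8)(4/8) = 1/8; P(data | jar B) = (10/12)(10/12)(2/12) = 25/216; P(data | jar C) = (4/6)(4/6)(2/6) = 4/27.
The prior-weighted likelihoods are 1/3 · 1/8 = 1/24, 1/3 · 25/216 = 25/648, 1/3 · 4/27 = 4/81; these sum to 7/54.
Normalising, the posterior is P(jar A | data) = 9/28, P(jar B | data) = 25/84, P(jar C | data) = 8/21.
Averaging over the posterior, P(purple next | data) = (1/2)(9/28) + (5/6)(25/84) + (2/3)(8/21) = 167/252.

0.663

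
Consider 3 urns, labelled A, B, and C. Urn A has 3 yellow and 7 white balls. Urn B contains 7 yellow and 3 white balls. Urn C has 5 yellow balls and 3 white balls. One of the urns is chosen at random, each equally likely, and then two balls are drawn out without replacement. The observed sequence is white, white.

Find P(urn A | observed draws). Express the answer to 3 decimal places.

For each hypothesis, P(data | H) works out to: P(data | urn A) = (7/10)(6/9) = 0.46667; P(data | urn B) = (3/10)(2/9) = 0.066667; P(data | urn C) = (3/8)(2/7) = 0.10714.
Weighting by the prior gives 1/3 · 0.46667 = 0.15556, 1/3 · 0.066667 = 0.022222, 1/3 · 0.10714 = 0.035714; summing to 0.21349.
Therefore the posterior P(urn A | data) = (0.15556) / (0.21349) = 0.72862.

0.729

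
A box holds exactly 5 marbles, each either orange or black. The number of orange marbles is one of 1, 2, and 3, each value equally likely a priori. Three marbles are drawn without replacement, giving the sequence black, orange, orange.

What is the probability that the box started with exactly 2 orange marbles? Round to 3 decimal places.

Under each hypothesis, the probability of the observed sequence is: P(data | r = 1) = (4/5)(1/4)(0/3) = 0; P(data | r = 2) = (3/5)(2/4)(1/3) = 1/10; P(data | r = 3) = (2/5)(3/4)(2/3) = 1/5.
Weighting by the prior gives 1/3 · 0 = 0, 1/3 · 1/10 = 1/30, 1/3 · 1/5 = 1/15; with total 1/10.
By Bayes' rule, P(r = 2 | data) = (1/30) / (1/10) = 1/3.

0.333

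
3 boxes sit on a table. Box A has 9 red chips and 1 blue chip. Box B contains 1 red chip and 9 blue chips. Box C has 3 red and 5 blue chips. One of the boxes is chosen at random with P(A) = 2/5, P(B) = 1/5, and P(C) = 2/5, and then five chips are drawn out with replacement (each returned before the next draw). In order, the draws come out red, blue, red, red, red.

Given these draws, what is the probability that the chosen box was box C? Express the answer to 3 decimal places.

The likelihood of the observed sequence under each hypothesis: P(data | box A) = (9/10)(1/10)(9/10)(9/10)(9/10) = 0.06561; P(data | box B) = (1/10)(9/10)(1/10)(1/10)(1/10) = 9e-05; P(data | box C) = (3/8)(5/8)(3/8)(3/8)(3/8) = 0.01236.
Weighting by the prior gives 2/5 · 0.06561 = 0.026244, 1/5 · 9e-05 = 1.8e-05, 2/5 · 0.01236 = 0.0049438; these sum to 0.031206.
Hence P(box C | data) = (0.0049438) / (0.031206) = 0.15843.

0.158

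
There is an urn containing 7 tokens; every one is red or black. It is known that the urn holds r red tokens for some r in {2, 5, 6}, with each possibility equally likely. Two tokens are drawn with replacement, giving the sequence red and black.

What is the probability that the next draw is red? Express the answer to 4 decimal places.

0.5824

For each hypothesis, P(data | H) works out to: P(data | r = 2) = (2/7)(5/7) = 10/49; P(data | r = 5) = (5/7)(2/7) = 10/49; P(data | r = 6) = (6/7)(1/7) = 6/49.
The prior-weighted likelihoods are 1/3 · 10/49 = 10/147, 1/3 · 10/49 = 10/147, 1/3 · 6/49 = 2/49; these sum to 26/147.
Normalising, the posterior is P(r = 2 | data) = 5/13, P(r = 5 | data) = 5/13, P(r = 6 | data) = 3/13.
Averaging over the posterior, P(red next | data) = (2/7)(5/13) + (5/7)(5/13) + (6/7)(3/13) = 53/91.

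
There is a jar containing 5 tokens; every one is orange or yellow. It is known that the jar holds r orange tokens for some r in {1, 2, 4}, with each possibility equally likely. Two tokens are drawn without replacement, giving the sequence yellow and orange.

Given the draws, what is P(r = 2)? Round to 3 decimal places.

0.429

Compute the likelihood of the observed sequence for each case: P(data | r = 1) = (4/5)(1/4) = 1/5; P(data | r = 2) = (3/5)(2/4) = 3/10; P(data | r = 4) = (1/5)(4/4) = 1/5.
Multiplying each by its prior: 1/3 · 1/5 = 1/15, 1/3 · 3/10 = 1/10, 1/3 · 1/5 = 1/15; these sum to 7/30.
Therefore the posterior P(r = 2 | data) = (1/10) / (7/30) = 3/7.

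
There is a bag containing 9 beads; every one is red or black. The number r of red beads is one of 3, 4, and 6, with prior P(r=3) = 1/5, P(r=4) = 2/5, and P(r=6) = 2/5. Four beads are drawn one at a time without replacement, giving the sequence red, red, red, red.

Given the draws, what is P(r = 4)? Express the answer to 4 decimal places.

Under each hypothesis, the probability of the observed sequence is: P(data | r = 3) = (3/9)(2/8)(1/7)(0/6) = 0; P(data | r = 4) = (4/9)(3/8)(2/7)(1/6) = 1/126; P(data | r = 6) = (6/9)(5/8)(4/7)(3/6) = 5/42.
Multiplying each by its prior: 1/5 · 0 = 0, 2/5 · 1/126 = 1/315, 2/5 · 5/42 = 1/21; these sum to 16/315.
Hence P(r = 4 | data) = (1/315) / (16/315) = 1/16.

0.0625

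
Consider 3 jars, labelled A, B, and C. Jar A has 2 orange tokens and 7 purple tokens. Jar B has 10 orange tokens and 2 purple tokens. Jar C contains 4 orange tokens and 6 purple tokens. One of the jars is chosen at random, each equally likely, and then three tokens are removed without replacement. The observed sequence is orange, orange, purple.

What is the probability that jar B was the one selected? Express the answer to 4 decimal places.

0.5163

The likelihood of the observed sequence under each hypothesis: P(data | jar A) = (2/9)(1/8)(7/7) = 0.027778; P(data | jar B) = (10/12)(9/11)(2/10) = 0.13636; P(data | jar C) = (4/10)(3/9)(6/8) = 0.1.
The prior-weighted likelihoods are 1/3 · 0.027778 = 0.0092593, 1/3 · 0.13636 = 0.045455, 1/3 · 0.1 = 0.033333; summing to 0.088047.
So P(jar B | data) = (0.045455) / (0.088047) = 0.51625.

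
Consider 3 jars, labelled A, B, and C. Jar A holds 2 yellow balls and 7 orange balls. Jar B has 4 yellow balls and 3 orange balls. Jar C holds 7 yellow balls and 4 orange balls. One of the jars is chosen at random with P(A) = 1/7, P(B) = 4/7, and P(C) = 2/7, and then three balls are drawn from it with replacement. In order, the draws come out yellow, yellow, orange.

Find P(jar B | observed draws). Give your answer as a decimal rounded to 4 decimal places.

Under each hypothesis, the probability of the observed sequence is: P(data | jar A) = (2/9)(2/9)(7/9) = 0.038409; P(data | jar B) = (4/7)(4/7)(3/7) = 0.13994; P(data | jar C) = (7/11)(7/11)(4/11) = 0.14726.
Weighting by the prior gives 1/7 · 0.038409 = 0.005487, 4/7 · 0.13994 = 0.079967, 2/7 · 0.14726 = 0.042074; summing to 0.12753.
Hence P(jar B | data) = (0.079967) / (0.12753) = 0.62706.

0.6271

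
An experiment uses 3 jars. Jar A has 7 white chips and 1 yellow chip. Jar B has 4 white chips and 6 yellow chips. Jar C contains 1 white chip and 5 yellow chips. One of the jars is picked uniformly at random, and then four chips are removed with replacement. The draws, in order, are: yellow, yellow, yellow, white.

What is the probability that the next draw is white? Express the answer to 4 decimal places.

The likelihood of the observed sequence under each hypothesis: P(data | jar A) = (1/8)(1/8)(1/8)(7/8) = 0.001709; P(data | jar B) = (6/10)(6/10)(6/10)(4/10) = 0.0864; P(data | jar C) = (5/6)(5/6)(5/6)(1/6) = 0.096451.
Multiplying each by its prior: 1/3 · 0.001709 = 0.00056966, 1/3 · 0.0864 = 0.0288, 1/3 · 0.096451 = 0.03215; summing to 0.06152.
The posterior is then P(jar A | data) = 0.0092598, P(jar B | data) = 0.46814, P(jar C | data) = 0.5226.
Averaging over the posterior, P(white next | data) = (7/8)(0.0092598) + (2/5)(0.46814) + (1/6)(0.5226) = 0.28246.

0.2825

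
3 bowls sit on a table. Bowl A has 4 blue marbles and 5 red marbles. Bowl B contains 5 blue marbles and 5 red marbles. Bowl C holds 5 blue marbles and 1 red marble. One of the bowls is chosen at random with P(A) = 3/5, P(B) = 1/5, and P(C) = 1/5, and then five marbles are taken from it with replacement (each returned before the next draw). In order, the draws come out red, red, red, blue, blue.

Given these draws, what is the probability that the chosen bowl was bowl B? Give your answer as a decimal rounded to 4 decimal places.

0.2297

Under each hypothesis, the probability of the observed sequence is: P(data | bowl A) = (5/9)(5/9)(5/9)(4/9)(4/9) = 0.03387; P(data | bowl B) = (5/10)(5/10)(5/10)(5/10)(5/10) = 0.03125; P(data | bowl C) = (1/6)(1/6)(1/6)(5/6)(5/6) = 0.003215.
Weighting by the prior gives 3/5 · 0.03387 = 0.020322, 1/5 · 0.03125 = 0.00625, 1/5 · 0.003215 = 0.000643; summing to 0.027215.
By Bayes' rule, P(bowl B | data) = (0.00625) / (0.027215) = 0.22965.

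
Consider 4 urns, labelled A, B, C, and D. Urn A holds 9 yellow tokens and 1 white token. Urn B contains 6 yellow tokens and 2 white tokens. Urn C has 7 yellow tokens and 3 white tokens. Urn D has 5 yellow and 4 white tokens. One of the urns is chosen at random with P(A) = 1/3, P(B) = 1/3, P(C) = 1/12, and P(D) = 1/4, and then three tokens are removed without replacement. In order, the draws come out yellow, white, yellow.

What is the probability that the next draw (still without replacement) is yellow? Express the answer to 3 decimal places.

The likelihood of the observed sequence under each hypothesis: P(data | urn A) = (9/10)(1/9)(8/8) = 0.1; P(data | urn B) = (6/8)(2/7)(5/6) = 0.17857; P(data | urn C) = (7/10)(3/9)(6/8) = 0.175; P(data | urn D) = (5/9)(4/8)(4/7) = 0.15873.
Weighting by the prior gives 1/3 · 0.1 = 0.033333, 1/3 · 0.17857 = 0.059524, 1/12 · 0.175 = 0.014583, 1/4 · 0.15873 = 0.039683; these sum to 0.14712.
The posterior is then P(urn A | data) = 0.22657, P(urn B | data) = 0.40459, P(urn C | data) = 0.099123, P(urn D | data) = 0.26972.
Averaging over the posterior, P(yellow next | data) = (1)(0.22657) + (4/5)(0.40459) + (5/7)(0.099123) + (1/2)(0.26972) = 0.7559.

0.756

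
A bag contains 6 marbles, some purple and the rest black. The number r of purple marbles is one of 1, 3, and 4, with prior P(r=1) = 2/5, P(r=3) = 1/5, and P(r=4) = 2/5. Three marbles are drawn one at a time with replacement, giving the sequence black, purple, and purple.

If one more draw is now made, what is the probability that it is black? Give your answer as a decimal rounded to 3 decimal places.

The likelihood of the observed sequence under each hypothesis: P(data | r = 1) = (5/6)(1/6)(1/6) = 0.023148; P(data | r = 3) = (3/6)(3/6)(3/6) = 0.125; P(data | r = 4) = (2/6)(4/6)(4/6) = 0.14815.
Weighting by the prior gives 2/5 · 0.023148 = 0.0092593, 1/5 · 0.125 = 0.025, 2/5 · 0.14815 = 0.059259; with total 0.093519.
Dividing through by the total gives posterior P(r = 1 | data) = 0.09901, P(r = 3 | data) = 0.26733, P(r = 4 | data) = 0.63366.
The predictive probability is P(black next | data) = (5/6)(0.09901) + (1/2)(0.26733) + (1/3)(0.63366) = 0.42739.

0.427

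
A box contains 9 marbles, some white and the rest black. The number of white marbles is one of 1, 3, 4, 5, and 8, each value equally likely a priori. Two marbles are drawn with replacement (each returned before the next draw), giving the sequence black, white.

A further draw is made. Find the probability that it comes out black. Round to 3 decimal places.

For each hypothesis, P(data | H) works out to: P(data | r = 1) = (8/9)(1/9) = 8/81; P(data | r = 3) = (6/9)(3/9) = 2/9; P(data | r = 4) = (5/9)(4/9) = 20/81; P(data | r = 5) = (4/9)(5/9) = 20/81; P(data | r = 8) = (1/9)(8/9) = 8/81.
Weighting by the prior gives 1/5 · 8/81 = 8/405, 1/5 · 2/9 = 2/45, 1/5 · 20/81 = 4/81, 1/5 · 20/81 = 4/81, 1/5 · 8/81 = 8/405; these sum to 74/405.
Normalising, the posterior is P(r = 1 | data) = 4/37, P(r = 3 | data) = 9/37, P(r = 4 | data) = 10/37, P(r = 5 | data) = 10/37, P(r = 8 | data) = 4/37.
So P(black next | data) = Σ P(black next | H) P(H | data) = (8/9)(4/37) + (2/3)(9/37) + (5/9)(10/37) + (4/9)(10/37) + (1/9)(4/37) = 20/37.

0.541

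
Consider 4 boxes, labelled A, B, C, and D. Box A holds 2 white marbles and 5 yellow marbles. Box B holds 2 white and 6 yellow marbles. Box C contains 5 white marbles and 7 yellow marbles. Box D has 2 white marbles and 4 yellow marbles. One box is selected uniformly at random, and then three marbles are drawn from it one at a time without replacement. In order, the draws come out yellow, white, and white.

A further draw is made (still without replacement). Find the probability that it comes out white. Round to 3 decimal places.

0.138

For each hypothesis, P(data | H) works out to: P(data | box A) = (5/7)(2/6)(1/5) = 0.047619; P(data | box B) = (6/8)(2/7)(1/6) = 0.035714; P(data | box C) = (7/12)(5/11)(4/10) = 0.10606; P(data | box D) = (4/6)(2/5)(1/4) = 0.066667.
Weighting by the prior gives 1/4 · 0.047619 = 0.011905, 1/4 · 0.035714 = 0.0089286, 1/4 · 0.10606 = 0.026515, 1/4 · 0.066667 = 0.016667; summing to 0.064015.
Dividing through by the total gives posterior P(box A | data) = 0.18597, P(box B | data) = 0.13948, P(box C | data) = 0.4142, P(box D | data) = 0.26036.
The predictive probability is P(white next | data) = (0)(0.18597) + (0)(0.13948) + (1/3)(0.4142) + (0)(0.26036) = 0.13807.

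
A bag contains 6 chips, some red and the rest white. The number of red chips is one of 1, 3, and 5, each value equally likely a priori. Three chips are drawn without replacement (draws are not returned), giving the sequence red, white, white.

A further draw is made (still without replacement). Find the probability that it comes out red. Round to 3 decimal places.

0.316

The likelihood of the observed sequence under each hypothesis: P(data | r = 1) = (1/6)(5/5)(4/4) = 1/6; P(data | r = 3) = (3/6)(3/5)(2/4) = 3/20; P(data | r = 5) = (5/6)(1/5)(0/4) = 0.
The prior-weighted likelihoods are 1/3 · 1/6 = 1/18, 1/3 · 3/20 = 1/20, 1/3 · 0 = 0; these sum to 19/180.
Dividing through by the total gives posterior P(r = 1 | data) = 10/19, P(r = 3 | data) = 9/19, P(r = 5 | data) = 0.
The predictive probability is P(red next | data) = (0)(10/19) + (2/3)(9/19) = 6/19.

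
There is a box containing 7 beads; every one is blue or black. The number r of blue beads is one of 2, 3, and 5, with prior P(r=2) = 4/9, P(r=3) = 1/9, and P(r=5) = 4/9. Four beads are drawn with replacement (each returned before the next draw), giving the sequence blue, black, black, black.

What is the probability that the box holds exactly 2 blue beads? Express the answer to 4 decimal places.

0.7396

Under each hypothesis, the probability of the observed sequence is: P(data | r = 2) = (2/7)(5/7)(5/7)(5/7) = 0.10412; P(data | r = 3) = (3/7)(4/7)(4/7)(4/7) = 0.079967; P(data | r = 5) = (5/7)(2/7)(2/7)(2/7) = 0.01666.
Multiplying each by its prior: 4/9 · 0.10412 = 0.046277, 1/9 · 0.079967 = 0.0088852, 4/9 · 0.01666 = 0.0074043; these sum to 0.062567.
Therefore the posterior P(r = 2 | data) = (0.046277) / (0.062567) = 0.73964.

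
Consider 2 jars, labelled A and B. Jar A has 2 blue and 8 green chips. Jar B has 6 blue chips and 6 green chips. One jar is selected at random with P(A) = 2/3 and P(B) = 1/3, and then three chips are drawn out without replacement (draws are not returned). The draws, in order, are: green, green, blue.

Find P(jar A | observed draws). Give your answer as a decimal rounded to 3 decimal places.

For each hypothesis, P(data | H) works out to: P(data | jar A) = (8/10)(7/9)(2/8) = 0.15556; P(data | jar B) = (6/12)(5/11)(6/10) = 0.13636.
The prior-weighted likelihoods are 2/3 · 0.15556 = 0.1037, 1/3 · 0.13636 = 0.045455; these sum to 0.14916.
So P(jar A | data) = (0.1037) / (0.14916) = 0.69526.

0.695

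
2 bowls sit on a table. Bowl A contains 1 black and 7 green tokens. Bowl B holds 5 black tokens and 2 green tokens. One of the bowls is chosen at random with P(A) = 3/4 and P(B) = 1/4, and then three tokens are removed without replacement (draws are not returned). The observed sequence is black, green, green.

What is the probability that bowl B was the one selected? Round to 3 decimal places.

The likelihood of the observed sequence under each hypothesis: P(data | bowl A) = (1/8)(7/7)(6/6) = 1/8; P(data | bowl B) = (5/7)(2/6)(1/5) = 1/21.
The prior-weighted likelihoods are 3/4 · 1/8 = 3/32, 1/4 · 1/21 = 1/84; summing to 71/672.
Hence P(bowl B | data) = (1/84) / (71/672) = 8/71.

0.113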